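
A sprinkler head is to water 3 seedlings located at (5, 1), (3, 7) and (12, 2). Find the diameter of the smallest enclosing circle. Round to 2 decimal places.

10.30

Call the three points A, B, C in the order given.
Side lengths²: AB² = 40, AC² = 50, BC² = 106.
Since BC² = 106 ≥ 50 + 40 = 90, the angle opposite BC is not acute, so the smallest enclosing circle has BC as diameter.
Centre = midpoint of BC = (7.5, 4.5), r² = 106/4 = 26.5.
Diameter = 2r = 2√(26.5) ≈ 10.30.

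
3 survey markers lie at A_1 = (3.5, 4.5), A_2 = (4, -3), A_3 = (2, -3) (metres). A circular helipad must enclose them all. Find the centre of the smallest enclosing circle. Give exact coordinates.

(3, 0.7)

Side lengths²: A_1A_2² = 56.5, A_1A_3² = 58.5, A_2A_3² = 4.
Since A_1A_3² = 58.5 < 56.5 + 4 = 60.5, the triangle is acute, so the smallest enclosing circle is the circumcircle.
Circumcentre = (3, 0.7), r² = 14.69.
Centre = (3, 0.7).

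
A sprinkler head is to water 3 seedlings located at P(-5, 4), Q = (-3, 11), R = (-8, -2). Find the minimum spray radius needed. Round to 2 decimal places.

6.96

Side lengths²: PQ² = 53, PR² = 45, QR² = 194.
Since QR² = 194 ≥ 53 + 45 = 98, the angle opposite QR is not acute, so the smallest enclosing circle has QR as diameter.
Centre = midpoint of QR = (-5.5, 4.5), r² = 194/4 = 48.5.
r = √(48.5) ≈ 6.96.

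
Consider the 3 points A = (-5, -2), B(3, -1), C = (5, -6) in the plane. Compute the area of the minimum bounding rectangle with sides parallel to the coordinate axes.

50

x ranges over [-5, 5], width 10.
y ranges over [-6, -1], height 5.
Area = 10 × 5 = 50.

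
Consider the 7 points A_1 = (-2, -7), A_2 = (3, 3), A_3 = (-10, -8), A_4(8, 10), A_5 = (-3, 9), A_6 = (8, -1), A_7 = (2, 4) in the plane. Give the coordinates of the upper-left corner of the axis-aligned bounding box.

(-10, 10)

x-range [-10, 8], y-range [-8, 10].
The upper-left corner is (-10, 10).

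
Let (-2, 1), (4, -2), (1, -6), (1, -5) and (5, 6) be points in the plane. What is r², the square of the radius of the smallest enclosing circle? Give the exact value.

The farthest pair is (1, -6)–(5, 6) with squared distance 160. The circle on this segment as diameter has centre (3, 0) and r² = 160/4 = 40.
Check (-2, 1): distance² to centre = 26 ≤ 40, so it lies inside.
All remaining points lie in this disk, and no smaller disk contains both endpoints, so this is the minimum enclosing circle.

40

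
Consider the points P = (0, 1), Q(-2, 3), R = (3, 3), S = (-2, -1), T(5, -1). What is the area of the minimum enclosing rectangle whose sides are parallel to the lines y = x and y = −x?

49.5

In coordinates u = x + y, v = x − y the rectangle is axis-aligned; the map (x,y)→(u,v) scales areas by 2.
u-values: 1, 1, 6, -3, 4; range = 6 − (-3) = 9.
v-values: -1, -5, 0, -1, 6; range = 6 − (-5) = 11.
Area = (9 × 11) / 2 = 49.5.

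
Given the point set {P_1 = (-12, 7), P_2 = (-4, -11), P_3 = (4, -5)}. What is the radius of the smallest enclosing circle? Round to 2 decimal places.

10.26

Side lengths²: P_1P_2² = 388, P_1P_3² = 400, P_2P_3² = 100.
Since P_1P_3² = 400 < 388 + 100 = 488, the triangle is acute, so the smallest enclosing circle is the circumcircle.
Circumcentre = (-5.375, -5/6), r² = 60625/576.
r = √(60625/576) ≈ 10.26.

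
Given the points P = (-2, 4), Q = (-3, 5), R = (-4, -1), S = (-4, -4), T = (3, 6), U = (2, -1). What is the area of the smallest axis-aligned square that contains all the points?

100

The bounding box has width 7 and height 10.
An axis-aligned square enclosing the set must have side ≥ max(width, height).
So the minimum side is max(7, 10) = 10.
Area = 10² = 100.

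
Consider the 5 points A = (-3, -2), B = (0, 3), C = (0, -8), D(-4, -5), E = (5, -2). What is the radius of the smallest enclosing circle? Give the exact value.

By Welzl's lemma the MEC is supported by two points (diametrically opposite) or three points (on a circumcircle).
The farthest pair is B–C with squared distance 121. The circle on this segment as diameter has centre (0, -2.5) and r² = 121/4 = 30.25.
Check A: distance² to centre = 9.25 ≤ 30.25, so it lies inside.
All remaining points lie in this disk, and no smaller disk contains both endpoints, so this is the minimum enclosing circle.
r = √(30.25) = 5.5.

5.5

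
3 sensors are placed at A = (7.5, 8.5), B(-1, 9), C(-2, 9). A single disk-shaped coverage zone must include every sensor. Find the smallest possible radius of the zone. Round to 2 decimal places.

Side lengths²: AB² = 72.5, AC² = 90.5, BC² = 1.
Since AC² = 90.5 ≥ 72.5 + 1 = 73.5, the angle opposite AC is not acute, so the smallest enclosing circle has AC as diameter.
Centre = midpoint of AC = (2.75, 8.75), r² = 90.5/4 = 22.625.
r = √(22.625) ≈ 4.76.

4.76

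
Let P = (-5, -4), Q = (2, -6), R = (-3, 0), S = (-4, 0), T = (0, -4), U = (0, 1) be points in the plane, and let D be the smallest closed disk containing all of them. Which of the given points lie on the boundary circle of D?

A smallest enclosing disk is always determined by at most three of the input points on its boundary.
The farthest pair is Q–S with squared distance 72. The circle on this segment as diameter has centre (-1, -3) and r² = 72/4 = 18.
Check P: distance² to centre = 17 ≤ 18, so it lies inside.
All remaining points lie in this disk, and no smaller disk contains both endpoints, so this is the minimum enclosing circle.
The points at distance exactly r from the centre are Q, S — 2 points.

Q, S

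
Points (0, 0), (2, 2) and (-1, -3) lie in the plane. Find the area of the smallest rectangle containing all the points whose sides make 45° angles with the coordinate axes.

8

In coordinates u = x + y, v = x − y the rectangle is axis-aligned; the map (x,y)→(u,v) scales areas by 2.
u-values: 0, 4, -4; range = 4 − (-4) = 8.
v-values: 0, 0, 2; range = 2 − 0 = 2.
Area = (8 × 2) / 2 = 8.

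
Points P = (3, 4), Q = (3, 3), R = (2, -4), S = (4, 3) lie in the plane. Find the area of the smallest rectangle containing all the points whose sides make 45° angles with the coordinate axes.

In coordinates u = x + y, v = x − y the rectangle is axis-aligned; the map (x,y)→(u,v) scales areas by 2.
u-values: 7, 6, -2, 7; range = 7 − (-2) = 9.
v-values: -1, 0, 6, 1; range = 6 − (-1) = 7.
Area = (9 × 7) / 2 = 31.5.

31.5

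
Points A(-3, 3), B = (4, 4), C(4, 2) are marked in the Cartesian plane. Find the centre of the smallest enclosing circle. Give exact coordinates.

(4/7, 3)

Side lengths²: AB² = 50, AC² = 50, BC² = 4.
Since AC² = 50 < 50 + 4 = 54, the triangle is acute, so the smallest enclosing circle is the circumcircle.
Circumcentre = (4/7, 3), r² = 625/49.
Centre = (4/7, 3).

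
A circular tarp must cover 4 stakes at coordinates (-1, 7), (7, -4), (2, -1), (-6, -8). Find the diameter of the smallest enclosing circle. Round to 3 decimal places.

The minimum enclosing circle of a finite set is fixed by two of the points (as a diameter) or three (as a circumcircle).
The minimum enclosing circle is determined by three boundary points: (-1, 7), (7, -4), (-6, -8).
Their circumcentre is (-13/14, -19/14) with r² = 6845/98.
The farthest remaining point (2, -1) is at distance² 853/98 ≤ 6845/98.
Diameter = 2r = 2√(6845/98) ≈ 16.715.

16.715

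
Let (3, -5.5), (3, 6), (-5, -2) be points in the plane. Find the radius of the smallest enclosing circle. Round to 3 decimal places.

Call the three points A, B, C in the order given.
Side lengths²: AB² = 132.25, AC² = 76.25, BC² = 128.
Since AB² = 132.25 < 128 + 76.25 = 204.25, the triangle is acute, so the smallest enclosing circle is the circumcircle.
Circumcentre = (0.75, 0.25), r² = 38.125.
r = √(38.125) ≈ 6.175.

6.175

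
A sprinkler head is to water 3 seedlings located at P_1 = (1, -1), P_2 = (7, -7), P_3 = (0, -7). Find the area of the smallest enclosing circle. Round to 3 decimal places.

58.119

Side lengths²: P_1P_2² = 72, P_1P_3² = 37, P_2P_3² = 49.
Since P_1P_2² = 72 < 49 + 37 = 86, the triangle is acute, so the smallest enclosing circle is the circumcircle.
Circumcentre = (3.5, -4.5), r² = 18.5.
Area = π·r² = π·18.5 ≈ 58.119.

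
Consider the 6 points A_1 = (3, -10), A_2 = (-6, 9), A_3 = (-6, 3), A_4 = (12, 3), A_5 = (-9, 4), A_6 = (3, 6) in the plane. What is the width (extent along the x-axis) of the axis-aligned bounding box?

21

max x = 12, min x = -9, so width = 21.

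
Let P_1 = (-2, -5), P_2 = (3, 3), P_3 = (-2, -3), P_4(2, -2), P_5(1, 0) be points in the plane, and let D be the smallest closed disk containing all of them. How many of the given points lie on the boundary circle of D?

The farthest pair is P_1–P_2 with squared distance 89. The circle on this segment as diameter has centre (0.5, -1) and r² = 89/4 = 22.25.
Check P_3: distance² to centre = 10.25 ≤ 22.25, so it lies inside.
All remaining points lie in this disk, and no smaller disk contains both endpoints, so this is the minimum enclosing circle.
The points at distance exactly r from the centre are P_1, P_2 — 2 points.

2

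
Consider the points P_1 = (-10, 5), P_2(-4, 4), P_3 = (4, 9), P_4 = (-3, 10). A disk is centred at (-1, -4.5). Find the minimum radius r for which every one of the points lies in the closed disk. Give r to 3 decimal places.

14.637

The required radius is the distance from (-1, -4.5) to the farthest point.
Squared distances: 171.25, 81.25, 207.25, 214.25.
Maximum is 214.25, attained at P_4.
r = √(214.25) ≈ 14.637.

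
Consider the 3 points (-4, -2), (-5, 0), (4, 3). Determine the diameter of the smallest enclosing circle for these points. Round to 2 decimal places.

9.53

Call the three points A, B, C in the order given.
Side lengths²: AB² = 5, AC² = 89, BC² = 90.
Since BC² = 90 < 89 + 5 = 94, the triangle is acute, so the smallest enclosing circle is the circumcircle.
Circumcentre = (-5/14, 15/14), r² = 2225/98.
Diameter = 2r = 2√(2225/98) ≈ 9.53.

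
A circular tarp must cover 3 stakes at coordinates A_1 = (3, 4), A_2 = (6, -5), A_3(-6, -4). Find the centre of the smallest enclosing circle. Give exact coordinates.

Side lengths²: A_1A_2² = 90, A_1A_3² = 145, A_2A_3² = 145.
Since A_2A_3² = 145 < 145 + 90 = 235, the triangle is acute, so the smallest enclosing circle is the circumcircle.
Circumcentre = (3/14, -27/14), r² = 4205/98.
Centre = (3/14, -27/14).

(3/14, -27/14)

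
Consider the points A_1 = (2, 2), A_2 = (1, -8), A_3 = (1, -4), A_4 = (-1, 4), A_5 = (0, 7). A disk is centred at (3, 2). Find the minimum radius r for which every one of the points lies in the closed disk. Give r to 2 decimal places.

The required radius is the distance from (3, 2) to the farthest point.
Squared distances: 1, 104, 40, 20, 34.
Maximum is 104, attained at A_2.
r = √104 ≈ 10.20.

10.20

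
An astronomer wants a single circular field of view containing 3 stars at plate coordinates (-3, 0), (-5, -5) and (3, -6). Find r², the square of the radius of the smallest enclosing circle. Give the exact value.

1885/98

Call the three points A, B, C in the order given.
Side lengths²: AB² = 29, AC² = 72, BC² = 65.
Since AC² = 72 < 65 + 29 = 94, the triangle is acute, so the smallest enclosing circle is the circumcircle.
Circumcentre = (-11/14, -53/14), r² = 1885/98.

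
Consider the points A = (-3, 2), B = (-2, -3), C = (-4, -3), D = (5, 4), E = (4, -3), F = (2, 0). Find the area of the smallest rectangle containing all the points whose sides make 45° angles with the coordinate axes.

96

In coordinates u = x + y, v = x − y the rectangle is axis-aligned; the map (x,y)→(u,v) scales areas by 2.
u-values: -1, -5, -7, 9, 1, 2; range = 9 − (-7) = 16.
v-values: -5, 1, -1, 1, 7, 2; range = 7 − (-5) = 12.
Area = (16 × 12) / 2 = 96.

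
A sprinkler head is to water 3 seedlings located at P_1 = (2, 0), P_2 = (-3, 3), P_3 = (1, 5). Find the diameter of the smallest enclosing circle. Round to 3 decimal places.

Side lengths²: P_1P_2² = 34, P_1P_3² = 26, P_2P_3² = 20.
Since P_1P_2² = 34 < 26 + 20 = 46, the triangle is acute, so the smallest enclosing circle is the circumcircle.
Circumcentre = (-1/11, 24/11), r² = 1105/121.
Diameter = 2r = 2√(1105/121) ≈ 6.044.

6.044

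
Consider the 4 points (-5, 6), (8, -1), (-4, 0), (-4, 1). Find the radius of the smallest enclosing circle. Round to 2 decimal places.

The minimum enclosing circle of a finite set is fixed by two of the points (as a diameter) or three (as a circumcircle).
The farthest pair is (-5, 6)–(8, -1) with squared distance 218. The circle on this segment as diameter has centre (1.5, 2.5) and r² = 218/4 = 54.5.
Check (-4, 0): distance² to centre = 36.5 ≤ 54.5, so it lies inside.
All remaining points lie in this disk, and no smaller disk contains both endpoints, so this is the minimum enclosing circle.
r = √(54.5) ≈ 7.38.

7.38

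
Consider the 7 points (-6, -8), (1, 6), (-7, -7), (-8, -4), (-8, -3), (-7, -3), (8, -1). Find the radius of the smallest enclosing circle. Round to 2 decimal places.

8.30

By Welzl's lemma the MEC is supported by two points (diametrically opposite) or three points (on a circumcircle).
The minimum enclosing circle is determined by three boundary points: (1, 6), (-7, -7), (8, -1).
Their circumcentre is (-3/14, -31/14) with r² = 6757/98.
The farthest remaining point (-6, -8) is at distance² 6561/98 ≤ 6757/98.
r = √(6757/98) ≈ 8.30.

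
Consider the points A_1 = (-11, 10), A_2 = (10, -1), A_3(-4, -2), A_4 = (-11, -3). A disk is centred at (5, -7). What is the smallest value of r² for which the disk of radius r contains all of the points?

The required radius is the distance from (5, -7) to the farthest point.
Squared distances: 545, 61, 106, 272.
Maximum is 545, attained at A_1.

545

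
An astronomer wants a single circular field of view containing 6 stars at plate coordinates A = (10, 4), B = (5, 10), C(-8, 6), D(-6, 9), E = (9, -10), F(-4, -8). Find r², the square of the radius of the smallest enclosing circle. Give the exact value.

By Welzl's lemma the MEC is supported by two points (diametrically opposite) or three points (on a circumcircle).
The farthest pair is D–E with squared distance 586. The circle on this segment as diameter has centre (1.5, -0.5) and r² = 586/4 = 146.5.
Check A: distance² to centre = 92.5 ≤ 146.5, so it lies inside.
All remaining points lie in this disk, and no smaller disk contains both endpoints, so this is the minimum enclosing circle.

146.5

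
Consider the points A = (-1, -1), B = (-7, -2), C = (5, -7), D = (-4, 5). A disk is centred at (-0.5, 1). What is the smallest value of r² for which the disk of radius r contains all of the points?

The required radius is the distance from (-0.5, 1) to the farthest point.
Squared distances: 4.25, 51.25, 94.25, 28.25.
Maximum is 94.25, attained at C.

94.25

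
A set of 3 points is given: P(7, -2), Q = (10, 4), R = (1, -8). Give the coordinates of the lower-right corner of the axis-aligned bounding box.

(10, -8)

x-range [1, 10], y-range [-8, 4].
The lower-right corner is (10, -8).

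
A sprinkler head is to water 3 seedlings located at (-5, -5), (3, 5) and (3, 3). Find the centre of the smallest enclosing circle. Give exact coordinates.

(-1, 0)

Call the three points A, B, C in the order given.
Side lengths²: AB² = 164, AC² = 128, BC² = 4.
Since AB² = 164 ≥ 128 + 4 = 132, the angle opposite AB is not acute, so the smallest enclosing circle has AB as diameter.
Centre = midpoint of AB = (-1, 0), r² = 164/4 = 41.
Centre = (-1, 0).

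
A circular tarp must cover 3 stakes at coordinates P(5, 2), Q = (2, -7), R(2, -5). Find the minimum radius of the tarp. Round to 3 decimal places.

Side lengths²: PQ² = 90, PR² = 58, QR² = 4.
Since PQ² = 90 ≥ 58 + 4 = 62, the angle opposite PQ is not acute, so the smallest enclosing circle has PQ as diameter.
Centre = midpoint of PQ = (3.5, -2.5), r² = 90/4 = 22.5.
r = √(22.5) ≈ 4.743.

4.743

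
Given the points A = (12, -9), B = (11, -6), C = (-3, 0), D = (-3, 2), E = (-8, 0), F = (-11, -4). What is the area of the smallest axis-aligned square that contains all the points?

The bounding box has width 23 and height 11.
An axis-aligned square enclosing the set must have side ≥ max(width, height).
So the minimum side is max(23, 11) = 23.
Area = 23² = 529.

529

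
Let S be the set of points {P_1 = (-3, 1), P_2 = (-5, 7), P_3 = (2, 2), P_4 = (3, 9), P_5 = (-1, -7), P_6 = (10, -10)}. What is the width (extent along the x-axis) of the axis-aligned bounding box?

max x = 10, min x = -5, so width = 15.

15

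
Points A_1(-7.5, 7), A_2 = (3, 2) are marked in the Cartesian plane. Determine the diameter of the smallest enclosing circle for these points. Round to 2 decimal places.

11.63

The smallest circle enclosing two points has them as diameter endpoints.
Centre = midpoint = (-2.25, 4.5); r² = |A_1A_2|²/4 = 135.25/4 = 33.8125.
Diameter = 2r = 2√(33.8125) ≈ 11.63.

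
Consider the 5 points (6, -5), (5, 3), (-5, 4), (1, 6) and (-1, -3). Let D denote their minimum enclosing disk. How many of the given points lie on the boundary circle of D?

2

The farthest pair is (6, -5)–(-5, 4) with squared distance 202. The circle on this segment as diameter has centre (0.5, -0.5) and r² = 202/4 = 50.5.
Check (5, 3): distance² to centre = 32.5 ≤ 50.5, so it lies inside.
All remaining points lie in this disk, and no smaller disk contains both endpoints, so this is the minimum enclosing circle.
The points at distance exactly r from the centre are (6, -5), (-5, 4) — 2 points.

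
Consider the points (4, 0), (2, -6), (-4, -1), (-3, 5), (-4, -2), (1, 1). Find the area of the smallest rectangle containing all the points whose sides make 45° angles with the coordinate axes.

80

In coordinates u = x + y, v = x − y the rectangle is axis-aligned; the map (x,y)→(u,v) scales areas by 2.
u-values: 4, -4, -5, 2, -6, 2; range = 4 − (-6) = 10.
v-values: 4, 8, -3, -8, -2, 0; range = 8 − (-8) = 16.
Area = (10 × 16) / 2 = 80.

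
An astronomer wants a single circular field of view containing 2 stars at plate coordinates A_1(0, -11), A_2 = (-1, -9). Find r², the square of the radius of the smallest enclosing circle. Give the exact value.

The smallest circle enclosing two points has them as diameter endpoints.
Centre = midpoint = (-0.5, -10); r² = |A_1A_2|²/4 = 5/4 = 1.25.

1.25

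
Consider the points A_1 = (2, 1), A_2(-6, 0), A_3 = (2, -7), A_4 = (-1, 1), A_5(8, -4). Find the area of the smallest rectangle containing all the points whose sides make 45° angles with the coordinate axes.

90

In coordinates u = x + y, v = x − y the rectangle is axis-aligned; the map (x,y)→(u,v) scales areas by 2.
u-values: 3, -6, -5, 0, 4; range = 4 − (-6) = 10.
v-values: 1, -6, 9, -2, 12; range = 12 − (-6) = 18.
Area = (10 × 18) / 2 = 90.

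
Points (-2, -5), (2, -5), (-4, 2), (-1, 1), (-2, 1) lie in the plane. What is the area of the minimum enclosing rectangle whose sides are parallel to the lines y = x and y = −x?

45.5

In coordinates u = x + y, v = x − y the rectangle is axis-aligned; the map (x,y)→(u,v) scales areas by 2.
u-values: -7, -3, -2, 0, -1; range = 0 − (-7) = 7.
v-values: 3, 7, -6, -2, -3; range = 7 − (-6) = 13.
Area = (7 × 13) / 2 = 45.5.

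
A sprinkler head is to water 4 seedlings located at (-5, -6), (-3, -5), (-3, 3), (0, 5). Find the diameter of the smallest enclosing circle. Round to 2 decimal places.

12.08

The farthest pair is (-5, -6)–(0, 5) with squared distance 146. The circle on this segment as diameter has centre (-2.5, -0.5) and r² = 146/4 = 36.5.
Check (-3, -5): distance² to centre = 20.5 ≤ 36.5, so it lies inside.
All remaining points lie in this disk, and no smaller disk contains both endpoints, so this is the minimum enclosing circle.
Diameter = 2r = 2√(36.5) ≈ 12.08.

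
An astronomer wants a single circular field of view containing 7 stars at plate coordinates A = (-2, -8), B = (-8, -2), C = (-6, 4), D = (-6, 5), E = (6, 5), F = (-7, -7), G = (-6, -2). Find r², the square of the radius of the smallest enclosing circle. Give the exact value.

The farthest pair is E–F with squared distance 313. The circle on this segment as diameter has centre (-0.5, -1) and r² = 313/4 = 78.25.
Check A: distance² to centre = 51.25 ≤ 78.25, so it lies inside.
All remaining points lie in this disk, and no smaller disk contains both endpoints, so this is the minimum enclosing circle.

78.25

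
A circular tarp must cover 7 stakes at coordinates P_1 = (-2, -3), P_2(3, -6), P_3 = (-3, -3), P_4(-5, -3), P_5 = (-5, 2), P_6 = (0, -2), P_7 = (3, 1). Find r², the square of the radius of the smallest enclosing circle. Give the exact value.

32

A smallest enclosing disk is always determined by at most three of the input points on its boundary.
The farthest pair is P_2–P_5 with squared distance 128. The circle on this segment as diameter has centre (-1, -2) and r² = 128/4 = 32.
Check P_1: distance² to centre = 2 ≤ 32, so it lies inside.
All remaining points lie in this disk, and no smaller disk contains both endpoints, so this is the minimum enclosing circle.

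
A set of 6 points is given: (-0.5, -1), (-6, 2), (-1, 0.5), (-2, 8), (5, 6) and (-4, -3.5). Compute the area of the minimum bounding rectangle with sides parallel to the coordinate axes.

126.5

x ranges over [-6, 5], width 11.
y ranges over [-3.5, 8], height 11.5.
Area = 11 × 11.5 = 126.5.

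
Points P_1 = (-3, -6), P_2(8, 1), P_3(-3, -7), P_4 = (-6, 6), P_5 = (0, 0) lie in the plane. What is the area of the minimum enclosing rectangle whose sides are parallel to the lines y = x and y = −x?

180.5

In coordinates u = x + y, v = x − y the rectangle is axis-aligned; the map (x,y)→(u,v) scales areas by 2.
u-values: -9, 9, -10, 0, 0; range = 9 − (-10) = 19.
v-values: 3, 7, 4, -12, 0; range = 7 − (-12) = 19.
Area = (19 × 19) / 2 = 180.5.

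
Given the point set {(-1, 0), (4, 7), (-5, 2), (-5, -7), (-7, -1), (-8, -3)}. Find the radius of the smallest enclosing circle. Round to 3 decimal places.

8.322

A smallest enclosing disk is always determined by at most three of the input points on its boundary.
The farthest pair is (4, 7)–(-5, -7) with squared distance 277. The circle on this segment as diameter has centre (-0.5, 0) and r² = 277/4 = 69.25.
Check (-1, 0): distance² to centre = 0.25 ≤ 69.25, so it lies inside.
All remaining points lie in this disk, and no smaller disk contains both endpoints, so this is the minimum enclosing circle.
r = √(69.25) ≈ 8.322.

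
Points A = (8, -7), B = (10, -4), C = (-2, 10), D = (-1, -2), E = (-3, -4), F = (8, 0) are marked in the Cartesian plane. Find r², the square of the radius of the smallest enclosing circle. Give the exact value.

97.25

The minimum enclosing circle of a finite set is fixed by two of the points (as a diameter) or three (as a circumcircle).
The farthest pair is A–C with squared distance 389. The circle on this segment as diameter has centre (3, 1.5) and r² = 389/4 = 97.25.
Check B: distance² to centre = 79.25 ≤ 97.25, so it lies inside.
All remaining points lie in this disk, and no smaller disk contains both endpoints, so this is the minimum enclosing circle.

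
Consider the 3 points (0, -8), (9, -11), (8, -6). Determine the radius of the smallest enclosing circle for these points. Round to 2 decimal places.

Call the three points A, B, C in the order given.
Side lengths²: AB² = 90, AC² = 68, BC² = 26.
Since AB² = 90 < 68 + 26 = 94, the triangle is acute, so the smallest enclosing circle is the circumcircle.
Circumcentre = (32/7, -65/7), r² = 1105/49.
r = √(1105/49) ≈ 4.75.

4.75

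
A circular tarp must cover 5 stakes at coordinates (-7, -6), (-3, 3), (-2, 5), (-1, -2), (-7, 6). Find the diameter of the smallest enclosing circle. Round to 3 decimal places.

12.322

The minimum enclosing circle of a finite set is fixed by two of the points (as a diameter) or three (as a circumcircle).
The minimum enclosing circle is determined by three boundary points: (-7, -6), (-2, 5), (-7, 6).
Their circumcentre is (-5.6, 0) with r² = 37.96.
The farthest remaining point (-1, -2) is at distance² 25.16 ≤ 37.96.
Diameter = 2r = 2√(37.96) ≈ 12.322.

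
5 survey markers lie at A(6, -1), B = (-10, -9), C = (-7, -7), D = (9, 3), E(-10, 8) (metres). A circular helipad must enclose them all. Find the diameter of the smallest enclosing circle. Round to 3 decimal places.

The minimum enclosing circle of a finite set is fixed by two of the points (as a diameter) or three (as a circumcircle).
The minimum enclosing circle is determined by three boundary points: B, D, E.
Their circumcentre is (-79/38, -0.5) with r² = 97465/722.
The farthest remaining point C is at distance² 47989/722 ≤ 97465/722.
Diameter = 2r = 2√(97465/722) ≈ 23.237.

23.237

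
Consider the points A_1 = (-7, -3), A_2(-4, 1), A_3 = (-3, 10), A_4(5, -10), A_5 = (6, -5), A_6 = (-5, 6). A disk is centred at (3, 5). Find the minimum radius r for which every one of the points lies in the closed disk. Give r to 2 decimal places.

15.13

The required radius is the distance from (3, 5) to the farthest point.
Squared distances: 164, 65, 61, 229, 109, 65.
Maximum is 229, attained at A_4.
r = √229 ≈ 15.13.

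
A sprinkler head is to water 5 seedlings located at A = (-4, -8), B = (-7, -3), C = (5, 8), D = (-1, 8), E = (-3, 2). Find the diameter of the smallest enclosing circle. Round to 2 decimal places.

18.36

The minimum enclosing circle of a finite set is fixed by two of the points (as a diameter) or three (as a circumcircle).
The farthest pair is A–C with squared distance 337. The circle on this segment as diameter has centre (0.5, 0) and r² = 337/4 = 84.25.
Check B: distance² to centre = 65.25 ≤ 84.25, so it lies inside.
All remaining points lie in this disk, and no smaller disk contains both endpoints, so this is the minimum enclosing circle.
Diameter = 2r = 2√(84.25) ≈ 18.36.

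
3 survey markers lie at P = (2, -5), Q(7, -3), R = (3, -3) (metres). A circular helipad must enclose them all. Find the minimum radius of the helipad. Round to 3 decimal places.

2.693

Side lengths²: PQ² = 29, PR² = 5, QR² = 16.
Since PQ² = 29 ≥ 16 + 5 = 21, the angle opposite PQ is not acute, so the smallest enclosing circle has PQ as diameter.
Centre = midpoint of PQ = (4.5, -4), r² = 29/4 = 7.25.
r = √(7.25) ≈ 2.693.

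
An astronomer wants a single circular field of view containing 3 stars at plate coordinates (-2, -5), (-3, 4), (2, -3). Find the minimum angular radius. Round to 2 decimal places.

4.58

Call the three points A, B, C in the order given.
Side lengths²: AB² = 82, AC² = 20, BC² = 74.
Since AB² = 82 < 74 + 20 = 94, the triangle is acute, so the smallest enclosing circle is the circumcircle.
Circumcentre = (-34/19, -8/19), r² = 7585/361.
r = √(7585/361) ≈ 4.58.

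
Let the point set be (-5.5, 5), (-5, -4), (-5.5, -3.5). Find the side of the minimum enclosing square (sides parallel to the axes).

The bounding box has width 0.5 and height 9.
An axis-aligned square enclosing the set must have side ≥ max(width, height).
So the minimum side is max(0.5, 9) = 9.

9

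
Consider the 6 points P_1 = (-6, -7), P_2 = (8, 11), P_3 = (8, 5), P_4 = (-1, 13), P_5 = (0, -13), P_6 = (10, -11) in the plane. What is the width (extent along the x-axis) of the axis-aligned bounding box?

16

max x = 10, min x = -6, so width = 16.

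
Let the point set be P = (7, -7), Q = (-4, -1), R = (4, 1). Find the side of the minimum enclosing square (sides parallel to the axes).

The bounding box has width 11 and height 8.
An axis-aligned square enclosing the set must have side ≥ max(width, height).
So the minimum side is max(11, 8) = 11.

11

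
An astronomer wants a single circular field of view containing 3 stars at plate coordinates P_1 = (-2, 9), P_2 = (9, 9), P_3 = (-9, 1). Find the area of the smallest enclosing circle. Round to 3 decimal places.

Side lengths²: P_1P_2² = 121, P_1P_3² = 113, P_2P_3² = 388.
Since P_2P_3² = 388 ≥ 121 + 113 = 234, the angle opposite P_2P_3 is not acute, so the smallest enclosing circle has P_2P_3 as diameter.
Centre = midpoint of P_2P_3 = (0, 5), r² = 388/4 = 97.
Area = π·r² = π·97 ≈ 304.734.

304.734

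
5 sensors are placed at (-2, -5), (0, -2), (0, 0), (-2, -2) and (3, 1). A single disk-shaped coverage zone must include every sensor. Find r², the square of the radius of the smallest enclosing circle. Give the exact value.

15.25

The minimum enclosing circle of a finite set is fixed by two of the points (as a diameter) or three (as a circumcircle).
The farthest pair is (-2, -5)–(3, 1) with squared distance 61. The circle on this segment as diameter has centre (0.5, -2) and r² = 61/4 = 15.25.
Check (0, -2): distance² to centre = 0.25 ≤ 15.25, so it lies inside.
All remaining points lie in this disk, and no smaller disk contains both endpoints, so this is the minimum enclosing circle.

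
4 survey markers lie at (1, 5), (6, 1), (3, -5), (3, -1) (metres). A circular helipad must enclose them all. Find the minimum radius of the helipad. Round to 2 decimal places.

By Welzl's lemma the MEC is supported by two points (diametrically opposite) or three points (on a circumcircle).
The farthest pair is (1, 5)–(3, -5) with squared distance 104. The circle on this segment as diameter has centre (2, 0) and r² = 104/4 = 26.
Check (6, 1): distance² to centre = 17 ≤ 26, so it lies inside.
All remaining points lie in this disk, and no smaller disk contains both endpoints, so this is the minimum enclosing circle.
r = √26 ≈ 5.10.

5.10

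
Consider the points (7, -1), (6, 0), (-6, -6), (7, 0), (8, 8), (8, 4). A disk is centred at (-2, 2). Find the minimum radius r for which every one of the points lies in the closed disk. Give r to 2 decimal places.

11.66

The required radius is the distance from (-2, 2) to the farthest point.
Squared distances: 90, 68, 80, 85, 136, 104.
Maximum is 136, attained at (8, 8).
r = √136 ≈ 11.66.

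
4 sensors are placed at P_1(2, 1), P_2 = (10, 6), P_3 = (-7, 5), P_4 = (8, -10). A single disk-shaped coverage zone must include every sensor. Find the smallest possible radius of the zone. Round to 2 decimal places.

10.79

By Welzl's lemma the MEC is supported by two points (diametrically opposite) or three points (on a circumcircle).
The minimum enclosing circle is determined by three boundary points: P_2, P_3, P_4.
Their circumcentre is (17/9, -10/9) with r² = 9425/81.
The farthest remaining point P_1 is at distance² 362/81 ≤ 9425/81.
r = √(9425/81) ≈ 10.79.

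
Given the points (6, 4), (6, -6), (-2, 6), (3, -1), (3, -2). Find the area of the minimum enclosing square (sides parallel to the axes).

144

The bounding box has width 8 and height 12.
An axis-aligned square enclosing the set must have side ≥ max(width, height).
So the minimum side is max(8, 12) = 12.
Area = 12² = 144.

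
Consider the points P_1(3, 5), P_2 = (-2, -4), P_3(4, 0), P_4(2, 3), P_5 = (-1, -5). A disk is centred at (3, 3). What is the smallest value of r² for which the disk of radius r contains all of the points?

80

The required radius is the distance from (3, 3) to the farthest point.
Squared distances: 4, 74, 10, 1, 80.
Maximum is 80, attained at P_5.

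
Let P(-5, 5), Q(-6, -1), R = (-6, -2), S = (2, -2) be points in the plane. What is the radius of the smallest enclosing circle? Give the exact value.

The minimum enclosing circle is determined by three boundary points: P, R, S.
Their circumcentre is (-2, 1) with r² = 25.
The farthest remaining point Q is at distance² 20 ≤ 25.
r = √25 = 5.

5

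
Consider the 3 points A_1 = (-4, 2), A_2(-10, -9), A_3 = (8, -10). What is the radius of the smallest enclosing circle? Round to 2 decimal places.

Side lengths²: A_1A_2² = 157, A_1A_3² = 288, A_2A_3² = 325.
Since A_2A_3² = 325 < 288 + 157 = 445, the triangle is acute, so the smallest enclosing circle is the circumcircle.
Circumcentre = (-29/34, -233/34), r² = 51025/578.
r = √(51025/578) ≈ 9.40.

9.40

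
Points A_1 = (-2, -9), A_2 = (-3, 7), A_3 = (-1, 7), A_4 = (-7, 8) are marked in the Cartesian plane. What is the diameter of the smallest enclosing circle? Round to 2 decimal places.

17.72

By Welzl's lemma the MEC is supported by two points (diametrically opposite) or three points (on a circumcircle).
The farthest pair is A_1–A_4 with squared distance 314. The circle on this segment as diameter has centre (-4.5, -0.5) and r² = 314/4 = 78.5.
Check A_2: distance² to centre = 58.5 ≤ 78.5, so it lies inside.
All remaining points lie in this disk, and no smaller disk contains both endpoints, so this is the minimum enclosing circle.
Diameter = 2r = 2√(78.5) ≈ 17.72.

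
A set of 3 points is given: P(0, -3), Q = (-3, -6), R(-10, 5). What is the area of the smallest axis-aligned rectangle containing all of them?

x ranges over [-10, 0], width 10.
y ranges over [-6, 5], height 11.
Area = 10 × 11 = 110.

110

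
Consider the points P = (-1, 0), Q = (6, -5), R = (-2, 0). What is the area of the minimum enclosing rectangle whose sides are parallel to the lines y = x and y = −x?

In coordinates u = x + y, v = x − y the rectangle is axis-aligned; the map (x,y)→(u,v) scales areas by 2.
u-values: -1, 1, -2; range = 1 − (-2) = 3.
v-values: -1, 11, -2; range = 11 − (-2) = 13.
Area = (3 × 13) / 2 = 19.5.

19.5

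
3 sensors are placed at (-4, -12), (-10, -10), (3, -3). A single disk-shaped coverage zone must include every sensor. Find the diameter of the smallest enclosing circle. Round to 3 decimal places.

Call the three points A, B, C in the order given.
Side lengths²: AB² = 40, AC² = 130, BC² = 218.
Since BC² = 218 ≥ 130 + 40 = 170, the angle opposite BC is not acute, so the smallest enclosing circle has BC as diameter.
Centre = midpoint of BC = (-3.5, -6.5), r² = 218/4 = 54.5.
Diameter = 2r = 2√(54.5) ≈ 14.765.

14.765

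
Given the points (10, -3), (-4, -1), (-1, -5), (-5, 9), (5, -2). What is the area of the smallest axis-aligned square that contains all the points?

The bounding box has width 15 and height 14.
An axis-aligned square enclosing the set must have side ≥ max(width, height).
So the minimum side is max(15, 14) = 15.
Area = 15² = 225.

225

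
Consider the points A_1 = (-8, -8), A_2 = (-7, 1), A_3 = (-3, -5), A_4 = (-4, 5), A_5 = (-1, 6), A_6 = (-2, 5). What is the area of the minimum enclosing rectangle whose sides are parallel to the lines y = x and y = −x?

115.5

In coordinates u = x + y, v = x − y the rectangle is axis-aligned; the map (x,y)→(u,v) scales areas by 2.
u-values: -16, -6, -8, 1, 5, 3; range = 5 − (-16) = 21.
v-values: 0, -8, 2, -9, -7, -7; range = 2 − (-9) = 11.
Area = (21 × 11) / 2 = 115.5.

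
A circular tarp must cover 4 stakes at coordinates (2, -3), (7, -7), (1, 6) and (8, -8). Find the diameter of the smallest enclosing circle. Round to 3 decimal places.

The farthest pair is (1, 6)–(8, -8) with squared distance 245. The circle on this segment as diameter has centre (4.5, -1) and r² = 245/4 = 61.25.
Check (2, -3): distance² to centre = 10.25 ≤ 61.25, so it lies inside.
All remaining points lie in this disk, and no smaller disk contains both endpoints, so this is the minimum enclosing circle.
Diameter = 2r = 2√(61.25) ≈ 15.652.

15.652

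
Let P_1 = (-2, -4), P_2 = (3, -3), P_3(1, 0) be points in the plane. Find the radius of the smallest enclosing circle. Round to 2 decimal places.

2.70

Side lengths²: P_1P_2² = 26, P_1P_3² = 25, P_2P_3² = 13.
Since P_1P_2² = 26 < 25 + 13 = 38, the triangle is acute, so the smallest enclosing circle is the circumcircle.
Circumcentre = (11/34, -89/34), r² = 4225/578.
r = √(4225/578) ≈ 2.70.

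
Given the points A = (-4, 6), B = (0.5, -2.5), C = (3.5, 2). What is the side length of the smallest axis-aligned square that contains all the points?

8.5

The bounding box has width 7.5 and height 8.5.
An axis-aligned square enclosing the set must have side ≥ max(width, height).
So the minimum side is max(7.5, 8.5) = 8.5.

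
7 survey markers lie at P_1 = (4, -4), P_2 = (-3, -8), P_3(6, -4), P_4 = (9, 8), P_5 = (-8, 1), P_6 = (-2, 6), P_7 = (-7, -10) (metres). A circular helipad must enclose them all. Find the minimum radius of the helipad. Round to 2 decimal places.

The minimum enclosing circle of a finite set is fixed by two of the points (as a diameter) or three (as a circumcircle).
The farthest pair is P_4–P_7 with squared distance 580. The circle on this segment as diameter has centre (1, -1) and r² = 580/4 = 145.
Check P_1: distance² to centre = 18 ≤ 145, so it lies inside.
All remaining points lie in this disk, and no smaller disk contains both endpoints, so this is the minimum enclosing circle.
r = √145 ≈ 12.04.

12.04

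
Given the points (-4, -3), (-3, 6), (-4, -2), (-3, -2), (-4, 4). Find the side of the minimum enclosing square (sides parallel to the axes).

The bounding box has width 1 and height 9.
An axis-aligned square enclosing the set must have side ≥ max(width, height).
So the minimum side is max(1, 9) = 9.

9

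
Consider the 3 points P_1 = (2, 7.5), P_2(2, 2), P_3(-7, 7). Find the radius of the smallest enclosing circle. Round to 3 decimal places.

Side lengths²: P_1P_2² = 30.25, P_1P_3² = 81.25, P_2P_3² = 106.
Since P_2P_3² = 106 < 81.25 + 30.25 = 111.5, the triangle is acute, so the smallest enclosing circle is the circumcircle.
Circumcentre = (-85/36, 4.75), r² = 17225/648.
r = √(17225/648) ≈ 5.156.

5.156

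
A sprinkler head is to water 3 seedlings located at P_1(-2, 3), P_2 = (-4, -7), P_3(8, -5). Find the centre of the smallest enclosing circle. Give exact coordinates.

(43/29, -84/29)

Side lengths²: P_1P_2² = 104, P_1P_3² = 164, P_2P_3² = 148.
Since P_1P_3² = 164 < 148 + 104 = 252, the triangle is acute, so the smallest enclosing circle is the circumcircle.
Circumcentre = (43/29, -84/29), r² = 39442/841.
Centre = (43/29, -84/29).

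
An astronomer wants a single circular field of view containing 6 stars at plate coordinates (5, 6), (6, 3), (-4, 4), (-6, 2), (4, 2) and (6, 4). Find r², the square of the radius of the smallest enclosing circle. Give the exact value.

37

The minimum enclosing circle of a finite set is fixed by two of the points (as a diameter) or three (as a circumcircle).
The farthest pair is (-6, 2)–(6, 4) with squared distance 148. The circle on this segment as diameter has centre (0, 3) and r² = 148/4 = 37.
Check (5, 6): distance² to centre = 34 ≤ 37, so it lies inside.
All remaining points lie in this disk, and no smaller disk contains both endpoints, so this is the minimum enclosing circle.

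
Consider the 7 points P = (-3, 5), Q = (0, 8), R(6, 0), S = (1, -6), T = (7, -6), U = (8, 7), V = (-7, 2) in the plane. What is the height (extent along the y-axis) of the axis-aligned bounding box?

max y = 8, min y = -6, so height = 14.

14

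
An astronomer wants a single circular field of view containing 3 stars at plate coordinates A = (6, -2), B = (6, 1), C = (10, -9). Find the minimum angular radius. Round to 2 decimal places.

Side lengths²: AB² = 9, AC² = 65, BC² = 116.
Since BC² = 116 ≥ 65 + 9 = 74, the angle opposite BC is not acute, so the smallest enclosing circle has BC as diameter.
Centre = midpoint of BC = (8, -4), r² = 116/4 = 29.
r = √29 ≈ 5.39.

5.39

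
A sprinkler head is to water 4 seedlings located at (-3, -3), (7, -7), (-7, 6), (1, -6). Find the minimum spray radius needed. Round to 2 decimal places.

9.55

By Welzl's lemma the MEC is supported by two points (diametrically opposite) or three points (on a circumcircle).
The farthest pair is (7, -7)–(-7, 6) with squared distance 365. The circle on this segment as diameter has centre (0, -0.5) and r² = 365/4 = 91.25.
Check (-3, -3): distance² to centre = 15.25 ≤ 91.25, so it lies inside.
All remaining points lie in this disk, and no smaller disk contains both endpoints, so this is the minimum enclosing circle.
r = √(91.25) ≈ 9.55.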